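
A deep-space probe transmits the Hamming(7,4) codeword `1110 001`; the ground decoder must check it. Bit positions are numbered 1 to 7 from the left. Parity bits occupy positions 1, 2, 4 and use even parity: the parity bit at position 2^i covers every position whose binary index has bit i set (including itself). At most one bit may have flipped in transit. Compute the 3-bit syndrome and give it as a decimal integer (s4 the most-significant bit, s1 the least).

s1: b1⊕b3⊕b5⊕b7 = 1⊕1⊕0⊕1 = 1
s2: b2⊕b3⊕b6⊕b7 = 1⊕1⊕0⊕1 = 1
s4: b4⊕b5⊕b6⊕b7 = 0⊕0⊕0⊕1 = 1
Syndrome (s4...s1) = 111 → position 7.

7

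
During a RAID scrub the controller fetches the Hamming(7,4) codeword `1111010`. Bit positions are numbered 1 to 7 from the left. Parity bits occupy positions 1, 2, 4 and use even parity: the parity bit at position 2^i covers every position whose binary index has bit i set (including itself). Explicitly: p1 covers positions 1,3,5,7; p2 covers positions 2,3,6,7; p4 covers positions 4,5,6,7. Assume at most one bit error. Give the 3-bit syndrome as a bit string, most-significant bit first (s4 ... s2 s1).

s1: b1⊕b3⊕b5⊕b7 = 1⊕1⊕0⊕0 = 0
s2: b2⊕b3⊕b6⊕b7 = 1⊕1⊕1⊕0 = 1
s4: b4⊕b5⊕b6⊕b7 = 1⊕0⊕1⊕0 = 0
Syndrome (s4...s1) = 010 → position 2.

010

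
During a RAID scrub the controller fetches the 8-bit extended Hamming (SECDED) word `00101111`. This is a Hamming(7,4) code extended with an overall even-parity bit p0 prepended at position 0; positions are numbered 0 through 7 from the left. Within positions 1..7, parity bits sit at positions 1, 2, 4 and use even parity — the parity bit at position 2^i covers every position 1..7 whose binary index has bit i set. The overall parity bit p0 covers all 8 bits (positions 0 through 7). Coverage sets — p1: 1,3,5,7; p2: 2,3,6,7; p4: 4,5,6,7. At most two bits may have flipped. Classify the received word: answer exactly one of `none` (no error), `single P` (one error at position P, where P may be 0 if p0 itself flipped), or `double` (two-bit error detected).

s1: b1⊕b3⊕b5⊕b7 = 0⊕0⊕1⊕1 = 0
s2: b2⊕b3⊕b6⊕b7 = 1⊕0⊕1⊕1 = 1
s4: b4⊕b5⊕b6⊕b7 = 1⊕1⊕1⊕1 = 0
Syndrome (s4...s1) = 010 → position 2.
Overall parity (XOR of all 8 bits, including p0): 0⊕0⊕1⊕0⊕1⊕1⊕1⊕1 = 1
Overall=1, syndrome position=2 → single-bit error at position 2.

single 2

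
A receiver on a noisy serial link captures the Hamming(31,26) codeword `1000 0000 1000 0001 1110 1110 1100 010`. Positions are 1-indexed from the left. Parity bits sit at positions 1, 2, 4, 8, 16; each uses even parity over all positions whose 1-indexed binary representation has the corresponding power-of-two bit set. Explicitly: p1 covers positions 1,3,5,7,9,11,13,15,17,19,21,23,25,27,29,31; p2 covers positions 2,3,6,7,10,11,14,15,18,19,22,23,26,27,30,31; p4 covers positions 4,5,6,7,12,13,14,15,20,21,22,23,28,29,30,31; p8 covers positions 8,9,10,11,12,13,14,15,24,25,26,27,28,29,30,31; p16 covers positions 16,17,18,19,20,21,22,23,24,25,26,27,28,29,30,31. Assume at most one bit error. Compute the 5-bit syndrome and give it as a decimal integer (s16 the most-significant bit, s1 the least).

s1: b1⊕b3⊕b5⊕b7⊕b9⊕b11⊕b13⊕b15⊕b17⊕b19⊕b21⊕b23⊕b25⊕b27⊕b29⊕b31 = 1⊕0⊕0⊕0⊕1⊕0⊕0⊕0⊕1⊕1⊕1⊕1⊕1⊕0⊕0⊕0 = 1
s2: b2⊕b3⊕b6⊕b7⊕b10⊕b11⊕b14⊕b15⊕b18⊕b19⊕b22⊕b23⊕b26⊕b27⊕b30⊕b31 = 0⊕0⊕0⊕0⊕0⊕0⊕0⊕0⊕1⊕1⊕1⊕1⊕1⊕0⊕1⊕0 = 0
s4: b4⊕b5⊕b6⊕b7⊕b12⊕b13⊕b14⊕b15⊕b20⊕b21⊕b22⊕b23⊕b28⊕b29⊕b30⊕b31 = 0⊕0⊕0⊕0⊕0⊕0⊕0⊕0⊕0⊕1⊕1⊕1⊕0⊕0⊕1⊕0 = 0
s8: b8⊕b9⊕b10⊕b11⊕b12⊕b13⊕b14⊕b15⊕b24⊕b25⊕b26⊕b27⊕b28⊕b29⊕b30⊕b31 = 0⊕1⊕0⊕0⊕0⊕0⊕0⊕0⊕0⊕1⊕1⊕0⊕0⊕0⊕1⊕0 = 0
s16: b16⊕b17⊕b18⊕b19⊕b20⊕b21⊕b22⊕b23⊕b24⊕b25⊕b26⊕b27⊕b28⊕b29⊕b30⊕b31 = 1⊕1⊕1⊕1⊕0⊕1⊕1⊕1⊕0⊕1⊕1⊕0⊕0⊕0⊕1⊕0 = 0
Syndrome (s16...s1) = 00001 → position 1.

1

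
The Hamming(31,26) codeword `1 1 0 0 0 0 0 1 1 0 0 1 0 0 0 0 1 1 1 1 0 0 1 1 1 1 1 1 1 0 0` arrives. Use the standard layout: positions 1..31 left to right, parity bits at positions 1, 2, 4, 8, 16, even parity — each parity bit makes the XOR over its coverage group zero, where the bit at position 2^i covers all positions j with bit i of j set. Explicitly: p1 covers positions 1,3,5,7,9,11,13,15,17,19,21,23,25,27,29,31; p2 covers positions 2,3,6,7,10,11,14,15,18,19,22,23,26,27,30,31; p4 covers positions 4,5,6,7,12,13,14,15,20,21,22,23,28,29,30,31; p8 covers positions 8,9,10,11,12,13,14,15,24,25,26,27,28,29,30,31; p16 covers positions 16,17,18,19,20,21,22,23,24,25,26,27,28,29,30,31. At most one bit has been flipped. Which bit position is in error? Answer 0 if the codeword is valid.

28

s1: b1⊕b3⊕b5⊕b7⊕b9⊕b11⊕b13⊕b15⊕b17⊕b19⊕b21⊕b23⊕b25⊕b27⊕b29⊕b31 = 1⊕0⊕0⊕0⊕1⊕0⊕0⊕0⊕1⊕1⊕0⊕1⊕1⊕1⊕1⊕0 = 0
s2: b2⊕b3⊕b6⊕b7⊕b10⊕b11⊕b14⊕b15⊕b18⊕b19⊕b22⊕b23⊕b26⊕b27⊕b30⊕b31 = 1⊕0⊕0⊕0⊕0⊕0⊕0⊕0⊕1⊕1⊕0⊕1⊕1⊕1⊕0⊕0 = 0
s4: b4⊕b5⊕b6⊕b7⊕b12⊕b13⊕b14⊕b15⊕b20⊕b21⊕b22⊕b23⊕b28⊕b29⊕b30⊕b31 = 0⊕0⊕0⊕0⊕1⊕0⊕0⊕0⊕1⊕0⊕0⊕1⊕1⊕1⊕0⊕0 = 1
s8: b8⊕b9⊕b10⊕b11⊕b12⊕b13⊕b14⊕b15⊕b24⊕b25⊕b26⊕b27⊕b28⊕b29⊕b30⊕b31 = 1⊕1⊕0⊕0⊕1⊕0⊕0⊕0⊕1⊕1⊕1⊕1⊕1⊕1⊕0⊕0 = 1
s16: b16⊕b17⊕b18⊕b19⊕b20⊕b21⊕b22⊕b23⊕b24⊕b25⊕b26⊕b27⊕b28⊕b29⊕b30⊕b31 = 0⊕1⊕1⊕1⊕1⊕0⊕0⊕1⊕1⊕1⊕1⊕1⊕1⊕1⊕0⊕0 = 1
Syndrome (s16...s1) = 11100 → position 28.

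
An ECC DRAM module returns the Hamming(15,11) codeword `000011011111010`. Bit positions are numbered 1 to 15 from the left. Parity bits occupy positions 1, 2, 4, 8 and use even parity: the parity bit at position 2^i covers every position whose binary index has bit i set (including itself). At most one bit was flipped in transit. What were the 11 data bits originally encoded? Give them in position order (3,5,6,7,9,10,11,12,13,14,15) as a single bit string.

s1: b1⊕b3⊕b5⊕b7⊕b9⊕b11⊕b13⊕b15 = 0⊕0⊕1⊕0⊕1⊕1⊕0⊕0 = 1
s2: b2⊕b3⊕b6⊕b7⊕b10⊕b11⊕b14⊕b15 = 0⊕0⊕1⊕0⊕1⊕1⊕1⊕0 = 0
s4: b4⊕b5⊕b6⊕b7⊕b12⊕b13⊕b14⊕b15 = 0⊕1⊕1⊕0⊕1⊕0⊕1⊕0 = 0
s8: b8⊕b9⊕b10⊕b11⊕b12⊕b13⊕b14⊕b15 = 1⊕1⊕1⊕1⊕1⊕0⊕1⊕0 = 0
Syndrome (s8...s1) = 0001 → position 1.
Flip bit 1: corrected codeword = 100011011111010
Data bits at positions 3,5,6,7,9,10,11,12,13,14,15: 01101111010

01101111010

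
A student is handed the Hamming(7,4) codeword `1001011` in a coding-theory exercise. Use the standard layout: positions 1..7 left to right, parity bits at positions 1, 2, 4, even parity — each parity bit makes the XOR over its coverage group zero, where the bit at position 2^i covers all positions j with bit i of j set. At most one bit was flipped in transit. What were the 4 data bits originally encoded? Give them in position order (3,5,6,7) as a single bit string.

0011

s1: b1⊕b3⊕b5⊕b7 = 1⊕0⊕0⊕1 = 0
s2: b2⊕b3⊕b6⊕b7 = 0⊕0⊕1⊕1 = 0
s4: b4⊕b5⊕b6⊕b7 = 1⊕0⊕1⊕1 = 1
Syndrome (s4...s1) = 100 → position 4.
Flip bit 4: corrected codeword = 1000011
Data bits at positions 3,5,6,7: 0011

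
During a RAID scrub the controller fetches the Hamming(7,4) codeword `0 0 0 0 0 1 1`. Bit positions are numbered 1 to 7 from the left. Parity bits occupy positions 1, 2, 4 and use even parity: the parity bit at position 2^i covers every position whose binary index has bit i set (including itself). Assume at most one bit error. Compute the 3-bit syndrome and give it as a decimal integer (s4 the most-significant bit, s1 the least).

1

s1: b1⊕b3⊕b5⊕b7 = 0⊕0⊕0⊕1 = 1
s2: b2⊕b3⊕b6⊕b7 = 0⊕0⊕1⊕1 = 0
s4: b4⊕b5⊕b6⊕b7 = 0⊕0⊕1⊕1 = 0
Syndrome (s4...s1) = 001 → position 1.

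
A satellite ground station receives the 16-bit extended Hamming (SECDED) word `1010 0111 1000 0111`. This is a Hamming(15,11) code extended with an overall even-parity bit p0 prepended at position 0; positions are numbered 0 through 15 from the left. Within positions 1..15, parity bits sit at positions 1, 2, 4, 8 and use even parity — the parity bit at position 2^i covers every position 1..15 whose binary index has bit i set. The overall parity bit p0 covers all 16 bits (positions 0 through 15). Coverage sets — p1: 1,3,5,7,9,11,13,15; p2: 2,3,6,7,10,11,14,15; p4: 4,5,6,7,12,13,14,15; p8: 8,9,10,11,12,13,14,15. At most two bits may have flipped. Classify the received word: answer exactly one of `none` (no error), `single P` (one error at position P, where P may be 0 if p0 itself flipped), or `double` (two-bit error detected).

s1: b1⊕b3⊕b5⊕b7⊕b9⊕b11⊕b13⊕b15 = 0⊕0⊕1⊕1⊕0⊕0⊕1⊕1 = 0
s2: b2⊕b3⊕b6⊕b7⊕b10⊕b11⊕b14⊕b15 = 1⊕0⊕1⊕1⊕0⊕0⊕1⊕1 = 1
s4: b4⊕b5⊕b6⊕b7⊕b12⊕b13⊕b14⊕b15 = 0⊕1⊕1⊕1⊕0⊕1⊕1⊕1 = 0
s8: b8⊕b9⊕b10⊕b11⊕b12⊕b13⊕b14⊕b15 = 1⊕0⊕0⊕0⊕0⊕1⊕1⊕1 = 0
Syndrome (s8...s1) = 0010 → position 2.
Overall parity (XOR of all 16 bits, including p0): 1⊕0⊕1⊕0⊕0⊕1⊕1⊕1⊕1⊕0⊕0⊕0⊕0⊕1⊕1⊕1 = 1
Overall=1, syndrome position=2 → single-bit error at position 2.

single 2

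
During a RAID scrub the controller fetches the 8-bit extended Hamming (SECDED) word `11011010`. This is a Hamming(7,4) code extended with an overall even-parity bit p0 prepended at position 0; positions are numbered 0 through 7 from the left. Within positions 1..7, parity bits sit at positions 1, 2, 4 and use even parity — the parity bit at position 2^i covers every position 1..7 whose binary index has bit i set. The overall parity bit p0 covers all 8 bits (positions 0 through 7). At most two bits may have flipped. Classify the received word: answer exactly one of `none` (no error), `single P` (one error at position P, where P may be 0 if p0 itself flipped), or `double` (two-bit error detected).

single 0

s1: b1⊕b3⊕b5⊕b7 = 1⊕1⊕0⊕0 = 0
s2: b2⊕b3⊕b6⊕b7 = 0⊕1⊕1⊕0 = 0
s4: b4⊕b5⊕b6⊕b7 = 1⊕0⊕1⊕0 = 0
Syndrome (s4...s1) = 000 → position 0 (no error).
Overall parity (XOR of all 8 bits, including p0): 1⊕1⊕0⊕1⊕1⊕0⊕1⊕0 = 1
Overall=1, syndrome position=0 → single-bit error at position 0.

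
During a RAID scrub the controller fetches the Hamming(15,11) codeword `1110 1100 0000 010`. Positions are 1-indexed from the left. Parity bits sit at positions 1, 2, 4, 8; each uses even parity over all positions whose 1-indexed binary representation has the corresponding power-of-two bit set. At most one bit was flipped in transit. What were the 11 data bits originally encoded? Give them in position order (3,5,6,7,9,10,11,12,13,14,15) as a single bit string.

11100000110

s1: b1⊕b3⊕b5⊕b7⊕b9⊕b11⊕b13⊕b15 = 1⊕1⊕1⊕0⊕0⊕0⊕0⊕0 = 1
s2: b2⊕b3⊕b6⊕b7⊕b10⊕b11⊕b14⊕b15 = 1⊕1⊕1⊕0⊕0⊕0⊕1⊕0 = 0
s4: b4⊕b5⊕b6⊕b7⊕b12⊕b13⊕b14⊕b15 = 0⊕1⊕1⊕0⊕0⊕0⊕1⊕0 = 1
s8: b8⊕b9⊕b10⊕b11⊕b12⊕b13⊕b14⊕b15 = 0⊕0⊕0⊕0⊕0⊕0⊕1⊕0 = 1
Syndrome (s8...s1) = 1101 → position 13.
Flip bit 13: corrected codeword = 111011000000110
Data bits at positions 3,5,6,7,9,10,11,12,13,14,15: 11100000110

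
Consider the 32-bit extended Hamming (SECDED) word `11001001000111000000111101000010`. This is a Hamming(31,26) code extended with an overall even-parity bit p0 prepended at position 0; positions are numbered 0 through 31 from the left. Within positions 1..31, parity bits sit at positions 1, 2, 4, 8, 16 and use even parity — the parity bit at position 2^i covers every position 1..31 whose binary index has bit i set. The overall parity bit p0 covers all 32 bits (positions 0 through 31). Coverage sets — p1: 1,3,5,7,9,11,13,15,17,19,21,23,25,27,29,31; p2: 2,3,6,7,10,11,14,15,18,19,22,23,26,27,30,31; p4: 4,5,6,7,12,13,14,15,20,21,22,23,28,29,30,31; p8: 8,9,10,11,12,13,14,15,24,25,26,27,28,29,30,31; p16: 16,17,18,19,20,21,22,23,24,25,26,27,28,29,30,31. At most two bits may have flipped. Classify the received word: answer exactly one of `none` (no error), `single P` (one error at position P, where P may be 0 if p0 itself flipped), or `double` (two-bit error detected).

s1: b1⊕b3⊕b5⊕b7⊕b9⊕b11⊕b13⊕b15⊕b17⊕b19⊕b21⊕b23⊕b25⊕b27⊕b29⊕b31 = 1⊕0⊕0⊕1⊕0⊕1⊕1⊕0⊕0⊕0⊕1⊕1⊕1⊕0⊕0⊕0 = 1
s2: b2⊕b3⊕b6⊕b7⊕b10⊕b11⊕b14⊕b15⊕b18⊕b19⊕b22⊕b23⊕b26⊕b27⊕b30⊕b31 = 0⊕0⊕0⊕1⊕0⊕1⊕0⊕0⊕0⊕0⊕1⊕1⊕0⊕0⊕1⊕0 = 1
s4: b4⊕b5⊕b6⊕b7⊕b12⊕b13⊕b14⊕b15⊕b20⊕b21⊕b22⊕b23⊕b28⊕b29⊕b30⊕b31 = 1⊕0⊕0⊕1⊕1⊕1⊕0⊕0⊕1⊕1⊕1⊕1⊕0⊕0⊕1⊕0 = 1
s8: b8⊕b9⊕b10⊕b11⊕b12⊕b13⊕b14⊕b15⊕b24⊕b25⊕b26⊕b27⊕b28⊕b29⊕b30⊕b31 = 0⊕0⊕0⊕1⊕1⊕1⊕0⊕0⊕0⊕1⊕0⊕0⊕0⊕0⊕1⊕0 = 1
s16: b16⊕b17⊕b18⊕b19⊕b20⊕b21⊕b22⊕b23⊕b24⊕b25⊕b26⊕b27⊕b28⊕b29⊕b30⊕b31 = 0⊕0⊕0⊕0⊕1⊕1⊕1⊕1⊕0⊕1⊕0⊕0⊕0⊕0⊕1⊕0 = 0
Syndrome (s16...s1) = 01111 → position 15.
Overall parity (XOR of all 32 bits, including p0): 1⊕1⊕0⊕0⊕1⊕0⊕0⊕1⊕0⊕0⊕0⊕1⊕1⊕1⊕0⊕0⊕0⊕0⊕0⊕0⊕1⊕1⊕1⊕1⊕0⊕1⊕0⊕0⊕0⊕0⊕1⊕0 = 1
Overall=1, syndrome position=15 → single-bit error at position 15.

single 15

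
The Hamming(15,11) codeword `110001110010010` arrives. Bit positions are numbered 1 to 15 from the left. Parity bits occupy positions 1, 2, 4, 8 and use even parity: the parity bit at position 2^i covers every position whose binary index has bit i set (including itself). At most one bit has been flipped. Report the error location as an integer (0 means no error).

s1: b1⊕b3⊕b5⊕b7⊕b9⊕b11⊕b13⊕b15 = 1⊕0⊕0⊕1⊕0⊕1⊕0⊕0 = 1
s2: b2⊕b3⊕b6⊕b7⊕b10⊕b11⊕b14⊕b15 = 1⊕0⊕1⊕1⊕0⊕1⊕1⊕0 = 1
s4: b4⊕b5⊕b6⊕b7⊕b12⊕b13⊕b14⊕b15 = 0⊕0⊕1⊕1⊕0⊕0⊕1⊕0 = 1
s8: b8⊕b9⊕b10⊕b11⊕b12⊕b13⊕b14⊕b15 = 1⊕0⊕0⊕1⊕0⊕0⊕1⊕0 = 1
Syndrome (s8...s1) = 1111 → position 15.

15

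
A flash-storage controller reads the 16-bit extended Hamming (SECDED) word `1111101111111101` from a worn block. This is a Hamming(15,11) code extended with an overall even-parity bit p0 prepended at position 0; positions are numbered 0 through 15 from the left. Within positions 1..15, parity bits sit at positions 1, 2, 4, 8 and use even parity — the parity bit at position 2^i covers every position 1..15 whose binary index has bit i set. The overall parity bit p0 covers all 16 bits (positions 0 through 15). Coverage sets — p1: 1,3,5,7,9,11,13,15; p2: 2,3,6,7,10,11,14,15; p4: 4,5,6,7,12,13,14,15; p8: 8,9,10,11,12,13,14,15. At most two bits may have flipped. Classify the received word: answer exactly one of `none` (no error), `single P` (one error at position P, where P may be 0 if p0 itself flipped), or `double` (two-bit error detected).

s1: b1⊕b3⊕b5⊕b7⊕b9⊕b11⊕b13⊕b15 = 1⊕1⊕0⊕1⊕1⊕1⊕1⊕1 = 1
s2: b2⊕b3⊕b6⊕b7⊕b10⊕b11⊕b14⊕b15 = 1⊕1⊕1⊕1⊕1⊕1⊕0⊕1 = 1
s4: b4⊕b5⊕b6⊕b7⊕b12⊕b13⊕b14⊕b15 = 1⊕0⊕1⊕1⊕1⊕1⊕0⊕1 = 0
s8: b8⊕b9⊕b10⊕b11⊕b12⊕b13⊕b14⊕b15 = 1⊕1⊕1⊕1⊕1⊕1⊕0⊕1 = 1
Syndrome (s8...s1) = 1011 → position 11.
Overall parity (XOR of all 16 bits, including p0): 1⊕1⊕1⊕1⊕1⊕0⊕1⊕1⊕1⊕1⊕1⊕1⊕1⊕1⊕0⊕1 = 0
Overall=0, syndrome position=11 → double-bit error detected (uncorrectable).

double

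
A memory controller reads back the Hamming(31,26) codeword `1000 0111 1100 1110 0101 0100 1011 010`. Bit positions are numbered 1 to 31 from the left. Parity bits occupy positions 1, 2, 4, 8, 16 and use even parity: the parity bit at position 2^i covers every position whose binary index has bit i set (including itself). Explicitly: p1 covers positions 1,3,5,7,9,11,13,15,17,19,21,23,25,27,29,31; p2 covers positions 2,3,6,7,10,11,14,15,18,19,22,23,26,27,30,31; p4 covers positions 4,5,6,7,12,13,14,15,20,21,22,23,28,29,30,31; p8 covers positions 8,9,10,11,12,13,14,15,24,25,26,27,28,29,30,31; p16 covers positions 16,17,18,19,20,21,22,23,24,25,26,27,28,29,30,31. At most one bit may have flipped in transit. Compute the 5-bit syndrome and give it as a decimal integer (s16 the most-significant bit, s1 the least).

23

s1: b1⊕b3⊕b5⊕b7⊕b9⊕b11⊕b13⊕b15⊕b17⊕b19⊕b21⊕b23⊕b25⊕b27⊕b29⊕b31 = 1⊕0⊕0⊕1⊕1⊕0⊕1⊕1⊕0⊕0⊕0⊕0⊕1⊕1⊕0⊕0 = 1
s2: b2⊕b3⊕b6⊕b7⊕b10⊕b11⊕b14⊕b15⊕b18⊕b19⊕b22⊕b23⊕b26⊕b27⊕b30⊕b31 = 0⊕0⊕1⊕1⊕1⊕0⊕1⊕1⊕1⊕0⊕1⊕0⊕0⊕1⊕1⊕0 = 1
s4: b4⊕b5⊕b6⊕b7⊕b12⊕b13⊕b14⊕b15⊕b20⊕b21⊕b22⊕b23⊕b28⊕b29⊕b30⊕b31 = 0⊕0⊕1⊕1⊕0⊕1⊕1⊕1⊕1⊕0⊕1⊕0⊕1⊕0⊕1⊕0 = 1
s8: b8⊕b9⊕b10⊕b11⊕b12⊕b13⊕b14⊕b15⊕b24⊕b25⊕b26⊕b27⊕b28⊕b29⊕b30⊕b31 = 1⊕1⊕1⊕0⊕0⊕1⊕1⊕1⊕0⊕1⊕0⊕1⊕1⊕0⊕1⊕0 = 0
s16: b16⊕b17⊕b18⊕b19⊕b20⊕b21⊕b22⊕b23⊕b24⊕b25⊕b26⊕b27⊕b28⊕b29⊕b30⊕b31 = 0⊕0⊕1⊕0⊕1⊕0⊕1⊕0⊕0⊕1⊕0⊕1⊕1⊕0⊕1⊕0 = 1
Syndrome (s16...s1) = 10111 → position 23.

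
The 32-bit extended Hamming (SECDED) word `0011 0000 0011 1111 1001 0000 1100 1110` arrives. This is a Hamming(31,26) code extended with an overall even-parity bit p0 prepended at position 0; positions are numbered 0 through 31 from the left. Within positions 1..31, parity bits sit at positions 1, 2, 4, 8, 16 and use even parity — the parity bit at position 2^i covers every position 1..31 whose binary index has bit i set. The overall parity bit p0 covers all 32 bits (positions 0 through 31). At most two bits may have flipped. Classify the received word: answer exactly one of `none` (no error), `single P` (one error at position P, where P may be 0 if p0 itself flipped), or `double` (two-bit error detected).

s1: b1⊕b3⊕b5⊕b7⊕b9⊕b11⊕b13⊕b15⊕b17⊕b19⊕b21⊕b23⊕b25⊕b27⊕b29⊕b31 = 0⊕1⊕0⊕0⊕0⊕1⊕1⊕1⊕0⊕1⊕0⊕0⊕1⊕0⊕1⊕0 = 1
s2: b2⊕b3⊕b6⊕b7⊕b10⊕b11⊕b14⊕b15⊕b18⊕b19⊕b22⊕b23⊕b26⊕b27⊕b30⊕b31 = 1⊕1⊕0⊕0⊕1⊕1⊕1⊕1⊕0⊕1⊕0⊕0⊕0⊕0⊕1⊕0 = 0
s4: b4⊕b5⊕b6⊕b7⊕b12⊕b13⊕b14⊕b15⊕b20⊕b21⊕b22⊕b23⊕b28⊕b29⊕b30⊕b31 = 0⊕0⊕0⊕0⊕1⊕1⊕1⊕1⊕0⊕0⊕0⊕0⊕1⊕1⊕1⊕0 = 1
s8: b8⊕b9⊕b10⊕b11⊕b12⊕b13⊕b14⊕b15⊕b24⊕b25⊕b26⊕b27⊕b28⊕b29⊕b30⊕b31 = 0⊕0⊕1⊕1⊕1⊕1⊕1⊕1⊕1⊕1⊕0⊕0⊕1⊕1⊕1⊕0 = 1
s16: b16⊕b17⊕b18⊕b19⊕b20⊕b21⊕b22⊕b23⊕b24⊕b25⊕b26⊕b27⊕b28⊕b29⊕b30⊕b31 = 1⊕0⊕0⊕1⊕0⊕0⊕0⊕0⊕1⊕1⊕0⊕0⊕1⊕1⊕1⊕0 = 1
Syndrome (s16...s1) = 11101 → position 29.
Overall parity (XOR of all 32 bits, including p0): 0⊕0⊕1⊕1⊕0⊕0⊕0⊕0⊕0⊕0⊕1⊕1⊕1⊕1⊕1⊕1⊕1⊕0⊕0⊕1⊕0⊕0⊕0⊕0⊕1⊕1⊕0⊕0⊕1⊕1⊕1⊕0 = 1
Overall=1, syndrome position=29 → single-bit error at position 29.

single 29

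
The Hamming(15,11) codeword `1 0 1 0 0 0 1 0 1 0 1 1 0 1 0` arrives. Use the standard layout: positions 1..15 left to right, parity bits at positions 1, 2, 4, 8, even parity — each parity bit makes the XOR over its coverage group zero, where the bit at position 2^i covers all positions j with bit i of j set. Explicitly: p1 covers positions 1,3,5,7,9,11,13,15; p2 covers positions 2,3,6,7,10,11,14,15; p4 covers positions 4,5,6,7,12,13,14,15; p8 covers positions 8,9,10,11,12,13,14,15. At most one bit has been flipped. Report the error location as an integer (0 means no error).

s1: b1⊕b3⊕b5⊕b7⊕b9⊕b11⊕b13⊕b15 = 1⊕1⊕0⊕1⊕1⊕1⊕0⊕0 = 1
s2: b2⊕b3⊕b6⊕b7⊕b10⊕b11⊕b14⊕b15 = 0⊕1⊕0⊕1⊕0⊕1⊕1⊕0 = 0
s4: b4⊕b5⊕b6⊕b7⊕b12⊕b13⊕b14⊕b15 = 0⊕0⊕0⊕1⊕1⊕0⊕1⊕0 = 1
s8: b8⊕b9⊕b10⊕b11⊕b12⊕b13⊕b14⊕b15 = 0⊕1⊕0⊕1⊕1⊕0⊕1⊕0 = 0
Syndrome (s8...s1) = 0101 → position 5.

5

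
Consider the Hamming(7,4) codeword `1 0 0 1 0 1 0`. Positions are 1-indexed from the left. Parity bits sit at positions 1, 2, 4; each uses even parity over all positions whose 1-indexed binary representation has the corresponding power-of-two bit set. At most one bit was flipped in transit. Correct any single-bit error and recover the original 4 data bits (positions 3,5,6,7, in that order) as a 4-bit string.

s1: b1⊕b3⊕b5⊕b7 = 1⊕0⊕0⊕0 = 1
s2: b2⊕b3⊕b6⊕b7 = 0⊕0⊕1⊕0 = 1
s4: b4⊕b5⊕b6⊕b7 = 1⊕0⊕1⊕0 = 0
Syndrome (s4...s1) = 011 → position 3.
Flip bit 3: corrected codeword = 1011010
Data bits at positions 3,5,6,7: 1010

1010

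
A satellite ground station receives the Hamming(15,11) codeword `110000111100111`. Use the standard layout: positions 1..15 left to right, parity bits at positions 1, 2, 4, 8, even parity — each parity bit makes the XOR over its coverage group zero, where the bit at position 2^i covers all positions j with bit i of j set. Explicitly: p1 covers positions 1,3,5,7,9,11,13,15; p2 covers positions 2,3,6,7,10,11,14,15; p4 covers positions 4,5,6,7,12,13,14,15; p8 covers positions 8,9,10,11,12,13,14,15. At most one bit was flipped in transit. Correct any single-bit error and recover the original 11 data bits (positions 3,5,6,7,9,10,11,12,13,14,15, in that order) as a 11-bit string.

s1: b1⊕b3⊕b5⊕b7⊕b9⊕b11⊕b13⊕b15 = 1⊕0⊕0⊕1⊕1⊕0⊕1⊕1 = 1
s2: b2⊕b3⊕b6⊕b7⊕b10⊕b11⊕b14⊕b15 = 1⊕0⊕0⊕1⊕1⊕0⊕1⊕1 = 1
s4: b4⊕b5⊕b6⊕b7⊕b12⊕b13⊕b14⊕b15 = 0⊕0⊕0⊕1⊕0⊕1⊕1⊕1 = 0
s8: b8⊕b9⊕b10⊕b11⊕b12⊕b13⊕b14⊕b15 = 1⊕1⊕1⊕0⊕0⊕1⊕1⊕1 = 0
Syndrome (s8...s1) = 0011 → position 3.
Flip bit 3: corrected codeword = 111000111100111
Data bits at positions 3,5,6,7,9,10,11,12,13,14,15: 10011100111

10011100111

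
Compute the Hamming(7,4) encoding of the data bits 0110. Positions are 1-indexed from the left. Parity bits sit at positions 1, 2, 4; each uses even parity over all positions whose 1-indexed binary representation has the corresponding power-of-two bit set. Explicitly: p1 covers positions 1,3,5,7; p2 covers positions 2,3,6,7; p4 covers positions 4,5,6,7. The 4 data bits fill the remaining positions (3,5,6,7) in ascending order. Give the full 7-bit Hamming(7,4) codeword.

1100110

Place data bits at non-power-of-two positions: b3=0, b5=1, b6=1, b7=0.
p1 = XOR of data positions {3,5,7} = 0⊕1⊕0 = 1
p2 = XOR of data positions {3,6,7} = 0⊕1⊕0 = 1
p4 = XOR of data positions {5,6,7} = 1⊕1⊕0 = 0
Codeword b1..b7 = 1100110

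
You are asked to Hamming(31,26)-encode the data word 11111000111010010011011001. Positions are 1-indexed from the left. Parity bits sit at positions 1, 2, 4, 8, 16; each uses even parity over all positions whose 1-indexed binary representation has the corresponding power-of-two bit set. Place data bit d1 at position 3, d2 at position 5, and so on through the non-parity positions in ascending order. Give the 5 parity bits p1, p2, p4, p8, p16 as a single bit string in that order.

00111

Place data bits at non-power-of-two positions: b3=1, b5=1, b6=1, b7=1, b9=1, b10=0, b11=0, b12=0, b13=1, b14=1, b15=1, b17=0, b18=1, b19=0, b20=0, b21=1, b22=0, b23=0, b24=1, b25=1, b26=0, b27=1, b28=1, b29=0, b30=0, b31=1.
p1 = XOR of data positions {3,5,7,9,11,13,15,17,19,21,23,25,27,29,31} = 1⊕1⊕1⊕1⊕0⊕1⊕1⊕0⊕0⊕1⊕0⊕1⊕1⊕0⊕1 = 0
p2 = XOR of data positions {3,6,7,10,11,14,15,18,19,22,23,26,27,30,31} = 1⊕1⊕1⊕0⊕0⊕1⊕1⊕1⊕0⊕0⊕0⊕0⊕1⊕0⊕1 = 0
p4 = XOR of data positions {5,6,7,12,13,14,15,20,21,22,23,28,29,30,31} = 1⊕1⊕1⊕0⊕1⊕1⊕1⊕0⊕1⊕0⊕0⊕1⊕0⊕0⊕1 = 1
p8 = XOR of data positions {9,10,11,12,13,14,15,24,25,26,27,28,29,30,31} = 1⊕0⊕0⊕0⊕1⊕1⊕1⊕1⊕1⊕0⊕1⊕1⊕0⊕0⊕1 = 1
p16 = XOR of data positions {17,18,19,20,21,22,23,24,25,26,27,28,29,30,31} = 0⊕1⊕0⊕0⊕1⊕0⊕0⊕1⊕1⊕0⊕1⊕1⊕0⊕0⊕1 = 1
Parity bits p1,p2,p4,p8,p16 = 00111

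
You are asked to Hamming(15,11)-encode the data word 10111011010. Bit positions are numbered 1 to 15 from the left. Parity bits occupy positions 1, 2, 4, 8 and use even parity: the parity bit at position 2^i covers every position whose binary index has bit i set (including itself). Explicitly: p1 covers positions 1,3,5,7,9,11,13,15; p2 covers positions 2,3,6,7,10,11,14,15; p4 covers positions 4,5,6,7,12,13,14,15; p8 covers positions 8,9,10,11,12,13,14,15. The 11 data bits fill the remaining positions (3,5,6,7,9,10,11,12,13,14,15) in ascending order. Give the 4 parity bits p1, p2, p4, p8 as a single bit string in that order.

Place data bits at non-power-of-two positions: b3=1, b5=0, b6=1, b7=1, b9=1, b10=0, b11=1, b12=1, b13=0, b14=1, b15=0.
p1 = XOR of data positions {3,5,7,9,11,13,15} = 1⊕0⊕1⊕1⊕1⊕0⊕0 = 0
p2 = XOR of data positions {3,6,7,10,11,14,15} = 1⊕1⊕1⊕0⊕1⊕1⊕0 = 1
p4 = XOR of data positions {5,6,7,12,13,14,15} = 0⊕1⊕1⊕1⊕0⊕1⊕0 = 0
p8 = XOR of data positions {9,10,11,12,13,14,15} = 1⊕0⊕1⊕1⊕0⊕1⊕0 = 0
Parity bits p1,p2,p4,p8 = 0100

0100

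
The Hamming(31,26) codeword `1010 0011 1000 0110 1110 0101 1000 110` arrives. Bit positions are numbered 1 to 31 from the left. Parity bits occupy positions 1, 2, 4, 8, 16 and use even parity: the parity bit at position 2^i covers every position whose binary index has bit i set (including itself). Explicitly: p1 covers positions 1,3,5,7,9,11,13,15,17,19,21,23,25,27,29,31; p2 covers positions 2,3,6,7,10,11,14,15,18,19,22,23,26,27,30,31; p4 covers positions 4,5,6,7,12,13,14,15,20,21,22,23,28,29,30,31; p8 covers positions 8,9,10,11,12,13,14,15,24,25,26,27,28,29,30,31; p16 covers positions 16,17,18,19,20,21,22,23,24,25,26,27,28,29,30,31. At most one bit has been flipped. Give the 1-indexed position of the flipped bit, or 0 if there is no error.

s1: b1⊕b3⊕b5⊕b7⊕b9⊕b11⊕b13⊕b15⊕b17⊕b19⊕b21⊕b23⊕b25⊕b27⊕b29⊕b31 = 1⊕1⊕0⊕1⊕1⊕0⊕0⊕1⊕1⊕1⊕0⊕0⊕1⊕0⊕1⊕0 = 1
s2: b2⊕b3⊕b6⊕b7⊕b10⊕b11⊕b14⊕b15⊕b18⊕b19⊕b22⊕b23⊕b26⊕b27⊕b30⊕b31 = 0⊕1⊕0⊕1⊕0⊕0⊕1⊕1⊕1⊕1⊕1⊕0⊕0⊕0⊕1⊕0 = 0
s4: b4⊕b5⊕b6⊕b7⊕b12⊕b13⊕b14⊕b15⊕b20⊕b21⊕b22⊕b23⊕b28⊕b29⊕b30⊕b31 = 0⊕0⊕0⊕1⊕0⊕0⊕1⊕1⊕0⊕0⊕1⊕0⊕0⊕1⊕1⊕0 = 0
s8: b8⊕b9⊕b10⊕b11⊕b12⊕b13⊕b14⊕b15⊕b24⊕b25⊕b26⊕b27⊕b28⊕b29⊕b30⊕b31 = 1⊕1⊕0⊕0⊕0⊕0⊕1⊕1⊕1⊕1⊕0⊕0⊕0⊕1⊕1⊕0 = 0
s16: b16⊕b17⊕b18⊕b19⊕b20⊕b21⊕b22⊕b23⊕b24⊕b25⊕b26⊕b27⊕b28⊕b29⊕b30⊕b31 = 0⊕1⊕1⊕1⊕0⊕0⊕1⊕0⊕1⊕1⊕0⊕0⊕0⊕1⊕1⊕0 = 0
Syndrome (s16...s1) = 00001 → position 1.

1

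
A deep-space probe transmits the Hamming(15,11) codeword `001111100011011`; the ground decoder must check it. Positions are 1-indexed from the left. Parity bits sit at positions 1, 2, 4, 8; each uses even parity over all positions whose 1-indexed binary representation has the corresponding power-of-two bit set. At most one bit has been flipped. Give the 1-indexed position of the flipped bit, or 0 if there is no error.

5

s1: b1⊕b3⊕b5⊕b7⊕b9⊕b11⊕b13⊕b15 = 0⊕1⊕1⊕1⊕0⊕1⊕0⊕1 = 1
s2: b2⊕b3⊕b6⊕b7⊕b10⊕b11⊕b14⊕b15 = 0⊕1⊕1⊕1⊕0⊕1⊕1⊕1 = 0
s4: b4⊕b5⊕b6⊕b7⊕b12⊕b13⊕b14⊕b15 = 1⊕1⊕1⊕1⊕1⊕0⊕1⊕1 = 1
s8: b8⊕b9⊕b10⊕b11⊕b12⊕b13⊕b14⊕b15 = 0⊕0⊕0⊕1⊕1⊕0⊕1⊕1 = 0
Syndrome (s8...s1) = 0101 → position 5.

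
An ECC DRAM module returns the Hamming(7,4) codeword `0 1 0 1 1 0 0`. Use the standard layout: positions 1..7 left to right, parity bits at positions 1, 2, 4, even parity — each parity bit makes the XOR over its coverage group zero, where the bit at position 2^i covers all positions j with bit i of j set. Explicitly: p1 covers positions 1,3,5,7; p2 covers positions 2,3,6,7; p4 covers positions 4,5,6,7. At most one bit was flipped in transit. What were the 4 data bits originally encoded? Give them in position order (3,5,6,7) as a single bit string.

s1: b1⊕b3⊕b5⊕b7 = 0⊕0⊕1⊕0 = 1
s2: b2⊕b3⊕b6⊕b7 = 1⊕0⊕0⊕0 = 1
s4: b4⊕b5⊕b6⊕b7 = 1⊕1⊕0⊕0 = 0
Syndrome (s4...s1) = 011 → position 3.
Flip bit 3: corrected codeword = 0111100
Data bits at positions 3,5,6,7: 1100

1100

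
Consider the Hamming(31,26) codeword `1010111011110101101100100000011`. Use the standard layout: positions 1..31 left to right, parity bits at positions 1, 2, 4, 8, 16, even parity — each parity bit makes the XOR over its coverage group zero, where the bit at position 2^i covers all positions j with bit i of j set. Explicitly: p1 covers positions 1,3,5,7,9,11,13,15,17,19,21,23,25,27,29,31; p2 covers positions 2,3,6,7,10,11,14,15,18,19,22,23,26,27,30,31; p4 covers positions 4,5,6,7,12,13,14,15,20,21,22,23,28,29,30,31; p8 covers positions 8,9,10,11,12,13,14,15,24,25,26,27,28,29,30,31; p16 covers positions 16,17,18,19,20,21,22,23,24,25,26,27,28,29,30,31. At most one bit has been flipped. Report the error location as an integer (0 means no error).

s1: b1⊕b3⊕b5⊕b7⊕b9⊕b11⊕b13⊕b15⊕b17⊕b19⊕b21⊕b23⊕b25⊕b27⊕b29⊕b31 = 1⊕1⊕1⊕1⊕1⊕1⊕0⊕0⊕1⊕1⊕0⊕1⊕0⊕0⊕0⊕1 = 0
s2: b2⊕b3⊕b6⊕b7⊕b10⊕b11⊕b14⊕b15⊕b18⊕b19⊕b22⊕b23⊕b26⊕b27⊕b30⊕b31 = 0⊕1⊕1⊕1⊕1⊕1⊕1⊕0⊕0⊕1⊕0⊕1⊕0⊕0⊕1⊕1 = 0
s4: b4⊕b5⊕b6⊕b7⊕b12⊕b13⊕b14⊕b15⊕b20⊕b21⊕b22⊕b23⊕b28⊕b29⊕b30⊕b31 = 0⊕1⊕1⊕1⊕1⊕0⊕1⊕0⊕1⊕0⊕0⊕1⊕0⊕0⊕1⊕1 = 1
s8: b8⊕b9⊕b10⊕b11⊕b12⊕b13⊕b14⊕b15⊕b24⊕b25⊕b26⊕b27⊕b28⊕b29⊕b30⊕b31 = 0⊕1⊕1⊕1⊕1⊕0⊕1⊕0⊕0⊕0⊕0⊕0⊕0⊕0⊕1⊕1 = 1
s16: b16⊕b17⊕b18⊕b19⊕b20⊕b21⊕b22⊕b23⊕b24⊕b25⊕b26⊕b27⊕b28⊕b29⊕b30⊕b31 = 1⊕1⊕0⊕1⊕1⊕0⊕0⊕1⊕0⊕0⊕0⊕0⊕0⊕0⊕1⊕1 = 1
Syndrome (s16...s1) = 11100 → position 28.

28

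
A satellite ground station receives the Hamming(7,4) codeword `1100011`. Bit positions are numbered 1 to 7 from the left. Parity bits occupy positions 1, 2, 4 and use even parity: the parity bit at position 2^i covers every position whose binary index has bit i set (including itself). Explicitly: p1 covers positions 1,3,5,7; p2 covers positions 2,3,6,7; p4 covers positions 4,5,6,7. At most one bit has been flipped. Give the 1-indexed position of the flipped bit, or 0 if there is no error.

2

s1: b1⊕b3⊕b5⊕b7 = 1⊕0⊕0⊕1 = 0
s2: b2⊕b3⊕b6⊕b7 = 1⊕0⊕1⊕1 = 1
s4: b4⊕b5⊕b6⊕b7 = 0⊕0⊕1⊕1 = 0
Syndrome (s4...s1) = 010 → position 2.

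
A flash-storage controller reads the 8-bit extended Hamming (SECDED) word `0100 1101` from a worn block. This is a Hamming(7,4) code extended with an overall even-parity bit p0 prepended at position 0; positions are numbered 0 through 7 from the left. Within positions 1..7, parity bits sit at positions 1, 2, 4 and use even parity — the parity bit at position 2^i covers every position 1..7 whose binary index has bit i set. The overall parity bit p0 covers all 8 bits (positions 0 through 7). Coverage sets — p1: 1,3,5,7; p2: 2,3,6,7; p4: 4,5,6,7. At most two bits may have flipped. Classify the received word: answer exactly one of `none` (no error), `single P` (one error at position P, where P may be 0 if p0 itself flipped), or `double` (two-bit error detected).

double

s1: b1⊕b3⊕b5⊕b7 = 1⊕0⊕1⊕1 = 1
s2: b2⊕b3⊕b6⊕b7 = 0⊕0⊕0⊕1 = 1
s4: b4⊕b5⊕b6⊕b7 = 1⊕1⊕0⊕1 = 1
Syndrome (s4...s1) = 111 → position 7.
Overall parity (XOR of all 8 bits, including p0): 0⊕1⊕0⊕0⊕1⊕1⊕0⊕1 = 0
Overall=0, syndrome position=7 → double-bit error detected (uncorrectable).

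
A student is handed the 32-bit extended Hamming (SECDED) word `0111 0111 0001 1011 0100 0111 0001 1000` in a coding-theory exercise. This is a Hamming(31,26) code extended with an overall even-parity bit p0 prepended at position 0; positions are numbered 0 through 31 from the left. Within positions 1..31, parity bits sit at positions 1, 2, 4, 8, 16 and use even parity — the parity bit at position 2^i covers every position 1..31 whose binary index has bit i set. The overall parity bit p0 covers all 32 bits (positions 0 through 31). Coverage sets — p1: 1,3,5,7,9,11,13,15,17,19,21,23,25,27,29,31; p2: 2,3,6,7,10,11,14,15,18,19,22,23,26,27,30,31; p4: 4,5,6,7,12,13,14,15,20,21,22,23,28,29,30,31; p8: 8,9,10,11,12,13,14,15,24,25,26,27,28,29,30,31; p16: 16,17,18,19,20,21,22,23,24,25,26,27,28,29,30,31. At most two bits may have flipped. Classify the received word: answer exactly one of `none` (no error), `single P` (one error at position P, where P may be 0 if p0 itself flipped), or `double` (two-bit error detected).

s1: b1⊕b3⊕b5⊕b7⊕b9⊕b11⊕b13⊕b15⊕b17⊕b19⊕b21⊕b23⊕b25⊕b27⊕b29⊕b31 = 1⊕1⊕1⊕1⊕0⊕1⊕0⊕1⊕1⊕0⊕1⊕1⊕0⊕1⊕0⊕0 = 0
s2: b2⊕b3⊕b6⊕b7⊕b10⊕b11⊕b14⊕b15⊕b18⊕b19⊕b22⊕b23⊕b26⊕b27⊕b30⊕b31 = 1⊕1⊕1⊕1⊕0⊕1⊕1⊕1⊕0⊕0⊕1⊕1⊕0⊕1⊕0⊕0 = 0
s4: b4⊕b5⊕b6⊕b7⊕b12⊕b13⊕b14⊕b15⊕b20⊕b21⊕b22⊕b23⊕b28⊕b29⊕b30⊕b31 = 0⊕1⊕1⊕1⊕1⊕0⊕1⊕1⊕0⊕1⊕1⊕1⊕1⊕0⊕0⊕0 = 0
s8: b8⊕b9⊕b10⊕b11⊕b12⊕b13⊕b14⊕b15⊕b24⊕b25⊕b26⊕b27⊕b28⊕b29⊕b30⊕b31 = 0⊕0⊕0⊕1⊕1⊕0⊕1⊕1⊕0⊕0⊕0⊕1⊕1⊕0⊕0⊕0 = 0
s16: b16⊕b17⊕b18⊕b19⊕b20⊕b21⊕b22⊕b23⊕b24⊕b25⊕b26⊕b27⊕b28⊕b29⊕b30⊕b31 = 0⊕1⊕0⊕0⊕0⊕1⊕1⊕1⊕0⊕0⊕0⊕1⊕1⊕0⊕0⊕0 = 0
Syndrome (s16...s1) = 00000 → position 0 (no error).
Overall parity (XOR of all 32 bits, including p0): 0⊕1⊕1⊕1⊕0⊕1⊕1⊕1⊕0⊕0⊕0⊕1⊕1⊕0⊕1⊕1⊕0⊕1⊕0⊕0⊕0⊕1⊕1⊕1⊕0⊕0⊕0⊕1⊕1⊕0⊕0⊕0 = 0
Overall=0, syndrome position=0 → no error.

none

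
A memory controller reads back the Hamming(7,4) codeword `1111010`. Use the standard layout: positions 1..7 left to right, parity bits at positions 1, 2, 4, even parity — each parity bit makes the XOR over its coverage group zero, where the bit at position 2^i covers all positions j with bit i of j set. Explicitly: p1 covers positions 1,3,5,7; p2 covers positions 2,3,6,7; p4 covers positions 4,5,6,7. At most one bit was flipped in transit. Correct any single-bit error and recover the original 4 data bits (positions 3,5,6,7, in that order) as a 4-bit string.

1010

s1: b1⊕b3⊕b5⊕b7 = 1⊕1⊕0⊕0 = 0
s2: b2⊕b3⊕b6⊕b7 = 1⊕1⊕1⊕0 = 1
s4: b4⊕b5⊕b6⊕b7 = 1⊕0⊕1⊕0 = 0
Syndrome (s4...s1) = 010 → position 2.
Flip bit 2: corrected codeword = 1011010
Data bits at positions 3,5,6,7: 1010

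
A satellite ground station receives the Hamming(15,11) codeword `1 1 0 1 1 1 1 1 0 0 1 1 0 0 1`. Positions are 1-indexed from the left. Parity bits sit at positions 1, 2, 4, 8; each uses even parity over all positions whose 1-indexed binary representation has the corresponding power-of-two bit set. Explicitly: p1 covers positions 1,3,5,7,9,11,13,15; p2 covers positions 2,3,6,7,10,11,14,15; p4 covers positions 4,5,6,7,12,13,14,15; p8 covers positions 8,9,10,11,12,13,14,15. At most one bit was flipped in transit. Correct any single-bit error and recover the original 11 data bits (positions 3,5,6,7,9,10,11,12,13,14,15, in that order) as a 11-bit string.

11110011001

s1: b1⊕b3⊕b5⊕b7⊕b9⊕b11⊕b13⊕b15 = 1⊕0⊕1⊕1⊕0⊕1⊕0⊕1 = 1
s2: b2⊕b3⊕b6⊕b7⊕b10⊕b11⊕b14⊕b15 = 1⊕0⊕1⊕1⊕0⊕1⊕0⊕1 = 1
s4: b4⊕b5⊕b6⊕b7⊕b12⊕b13⊕b14⊕b15 = 1⊕1⊕1⊕1⊕1⊕0⊕0⊕1 = 0
s8: b8⊕b9⊕b10⊕b11⊕b12⊕b13⊕b14⊕b15 = 1⊕0⊕0⊕1⊕1⊕0⊕0⊕1 = 0
Syndrome (s8...s1) = 0011 → position 3.
Flip bit 3: corrected codeword = 111111110011001
Data bits at positions 3,5,6,7,9,10,11,12,13,14,15: 11110011001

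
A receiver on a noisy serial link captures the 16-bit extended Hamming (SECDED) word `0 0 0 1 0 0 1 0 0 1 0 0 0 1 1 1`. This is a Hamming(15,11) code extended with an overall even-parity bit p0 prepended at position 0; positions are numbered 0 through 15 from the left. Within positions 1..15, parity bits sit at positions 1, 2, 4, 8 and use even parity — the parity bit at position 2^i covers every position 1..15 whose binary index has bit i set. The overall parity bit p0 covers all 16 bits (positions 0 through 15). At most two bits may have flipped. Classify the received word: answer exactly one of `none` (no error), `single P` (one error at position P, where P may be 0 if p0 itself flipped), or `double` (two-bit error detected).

none

s1: b1⊕b3⊕b5⊕b7⊕b9⊕b11⊕b13⊕b15 = 0⊕1⊕0⊕0⊕1⊕0⊕1⊕1 = 0
s2: b2⊕b3⊕b6⊕b7⊕b10⊕b11⊕b14⊕b15 = 0⊕1⊕1⊕0⊕0⊕0⊕1⊕1 = 0
s4: b4⊕b5⊕b6⊕b7⊕b12⊕b13⊕b14⊕b15 = 0⊕0⊕1⊕0⊕0⊕1⊕1⊕1 = 0
s8: b8⊕b9⊕b10⊕b11⊕b12⊕b13⊕b14⊕b15 = 0⊕1⊕0⊕0⊕0⊕1⊕1⊕1 = 0
Syndrome (s8...s1) = 0000 → position 0 (no error).
Overall parity (XOR of all 16 bits, including p0): 0⊕0⊕0⊕1⊕0⊕0⊕1⊕0⊕0⊕1⊕0⊕0⊕0⊕1⊕1⊕1 = 0
Overall=0, syndrome position=0 → no error.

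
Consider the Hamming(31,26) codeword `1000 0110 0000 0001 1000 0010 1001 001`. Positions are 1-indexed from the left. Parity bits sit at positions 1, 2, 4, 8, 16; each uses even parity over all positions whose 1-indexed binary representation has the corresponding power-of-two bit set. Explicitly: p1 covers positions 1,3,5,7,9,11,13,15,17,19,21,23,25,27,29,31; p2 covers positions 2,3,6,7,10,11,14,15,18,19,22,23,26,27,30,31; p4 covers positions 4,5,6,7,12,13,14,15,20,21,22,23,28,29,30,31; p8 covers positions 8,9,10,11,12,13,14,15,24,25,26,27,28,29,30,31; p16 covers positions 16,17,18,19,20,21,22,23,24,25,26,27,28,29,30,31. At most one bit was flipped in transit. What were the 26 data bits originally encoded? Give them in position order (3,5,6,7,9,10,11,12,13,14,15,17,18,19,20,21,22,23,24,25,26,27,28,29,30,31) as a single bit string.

s1: b1⊕b3⊕b5⊕b7⊕b9⊕b11⊕b13⊕b15⊕b17⊕b19⊕b21⊕b23⊕b25⊕b27⊕b29⊕b31 = 1⊕0⊕0⊕1⊕0⊕0⊕0⊕0⊕1⊕0⊕0⊕1⊕1⊕0⊕0⊕1 = 0
s2: b2⊕b3⊕b6⊕b7⊕b10⊕b11⊕b14⊕b15⊕b18⊕b19⊕b22⊕b23⊕b26⊕b27⊕b30⊕b31 = 0⊕0⊕1⊕1⊕0⊕0⊕0⊕0⊕0⊕0⊕0⊕1⊕0⊕0⊕0⊕1 = 0
s4: b4⊕b5⊕b6⊕b7⊕b12⊕b13⊕b14⊕b15⊕b20⊕b21⊕b22⊕b23⊕b28⊕b29⊕b30⊕b31 = 0⊕0⊕1⊕1⊕0⊕0⊕0⊕0⊕0⊕0⊕0⊕1⊕1⊕0⊕0⊕1 = 1
s8: b8⊕b9⊕b10⊕b11⊕b12⊕b13⊕b14⊕b15⊕b24⊕b25⊕b26⊕b27⊕b28⊕b29⊕b30⊕b31 = 0⊕0⊕0⊕0⊕0⊕0⊕0⊕0⊕0⊕1⊕0⊕0⊕1⊕0⊕0⊕1 = 1
s16: b16⊕b17⊕b18⊕b19⊕b20⊕b21⊕b22⊕b23⊕b24⊕b25⊕b26⊕b27⊕b28⊕b29⊕b30⊕b31 = 1⊕1⊕0⊕0⊕0⊕0⊕0⊕1⊕0⊕1⊕0⊕0⊕1⊕0⊕0⊕1 = 0
Syndrome (s16...s1) = 01100 → position 12.
Flip bit 12: corrected codeword = 1000011000010001100000101001001
Data bits at positions 3,5,6,7,9,10,11,12,13,14,15,17,18,19,20,21,22,23,24,25,26,27,28,29,30,31: 00110001000100000101001001

00110001000100000101001001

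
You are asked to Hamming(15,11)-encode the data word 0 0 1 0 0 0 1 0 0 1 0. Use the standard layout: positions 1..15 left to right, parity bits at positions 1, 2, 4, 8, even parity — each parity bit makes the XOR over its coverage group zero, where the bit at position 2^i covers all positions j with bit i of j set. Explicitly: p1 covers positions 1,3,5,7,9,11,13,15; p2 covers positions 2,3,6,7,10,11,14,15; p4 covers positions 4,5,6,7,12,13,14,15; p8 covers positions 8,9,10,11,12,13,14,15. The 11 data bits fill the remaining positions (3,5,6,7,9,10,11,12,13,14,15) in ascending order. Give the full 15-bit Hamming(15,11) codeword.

Place data bits at non-power-of-two positions: b3=0, b5=0, b6=1, b7=0, b9=0, b10=0, b11=1, b12=0, b13=0, b14=1, b15=0.
p1 = XOR of data positions {3,5,7,9,11,13,15} = 0⊕0⊕0⊕0⊕1⊕0⊕0 = 1
p2 = XOR of data positions {3,6,7,10,11,14,15} = 0⊕1⊕0⊕0⊕1⊕1⊕0 = 1
p4 = XOR of data positions {5,6,7,12,13,14,15} = 0⊕1⊕0⊕0⊕0⊕1⊕0 = 0
p8 = XOR of data positions {9,10,11,12,13,14,15} = 0⊕0⊕1⊕0⊕0⊕1⊕0 = 0
Codeword b1..b15 = 110001000010010

110001000010010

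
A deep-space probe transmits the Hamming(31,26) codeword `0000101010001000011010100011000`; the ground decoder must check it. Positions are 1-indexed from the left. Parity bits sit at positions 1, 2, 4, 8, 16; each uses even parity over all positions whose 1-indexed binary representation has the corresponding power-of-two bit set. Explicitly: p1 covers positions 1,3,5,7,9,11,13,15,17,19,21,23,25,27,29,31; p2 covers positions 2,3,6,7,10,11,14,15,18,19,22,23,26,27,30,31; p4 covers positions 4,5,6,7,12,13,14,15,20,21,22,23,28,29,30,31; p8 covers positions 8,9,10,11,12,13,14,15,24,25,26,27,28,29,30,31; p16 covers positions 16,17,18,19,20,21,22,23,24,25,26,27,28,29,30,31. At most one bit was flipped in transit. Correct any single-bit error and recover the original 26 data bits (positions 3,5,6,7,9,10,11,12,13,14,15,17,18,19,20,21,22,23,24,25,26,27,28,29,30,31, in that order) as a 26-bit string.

s1: b1⊕b3⊕b5⊕b7⊕b9⊕b11⊕b13⊕b15⊕b17⊕b19⊕b21⊕b23⊕b25⊕b27⊕b29⊕b31 = 0⊕0⊕1⊕1⊕1⊕0⊕1⊕0⊕0⊕1⊕1⊕1⊕0⊕1⊕0⊕0 = 0
s2: b2⊕b3⊕b6⊕b7⊕b10⊕b11⊕b14⊕b15⊕b18⊕b19⊕b22⊕b23⊕b26⊕b27⊕b30⊕b31 = 0⊕0⊕0⊕1⊕0⊕0⊕0⊕0⊕1⊕1⊕0⊕1⊕0⊕1⊕0⊕0 = 1
s4: b4⊕b5⊕b6⊕b7⊕b12⊕b13⊕b14⊕b15⊕b20⊕b21⊕b22⊕b23⊕b28⊕b29⊕b30⊕b31 = 0⊕1⊕0⊕1⊕0⊕1⊕0⊕0⊕0⊕1⊕0⊕1⊕1⊕0⊕0⊕0 = 0
s8: b8⊕b9⊕b10⊕b11⊕b12⊕b13⊕b14⊕b15⊕b24⊕b25⊕b26⊕b27⊕b28⊕b29⊕b30⊕b31 = 0⊕1⊕0⊕0⊕0⊕1⊕0⊕0⊕0⊕0⊕0⊕1⊕1⊕0⊕0⊕0 = 0
s16: b16⊕b17⊕b18⊕b19⊕b20⊕b21⊕b22⊕b23⊕b24⊕b25⊕b26⊕b27⊕b28⊕b29⊕b30⊕b31 = 0⊕0⊕1⊕1⊕0⊕1⊕0⊕1⊕0⊕0⊕0⊕1⊕1⊕0⊕0⊕0 = 0
Syndrome (s16...s1) = 00010 → position 2.
Flip bit 2: corrected codeword = 0100101010001000011010100011000
Data bits at positions 3,5,6,7,9,10,11,12,13,14,15,17,18,19,20,21,22,23,24,25,26,27,28,29,30,31: 01011000100011010100011000

01011000100011010100011000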